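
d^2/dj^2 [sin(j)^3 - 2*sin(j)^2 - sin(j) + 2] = sin(j)/4 + 9*sin(3*j)/4 - 4*cos(2*j)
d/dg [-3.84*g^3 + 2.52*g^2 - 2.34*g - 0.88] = -11.52*g^2 + 5.04*g - 2.34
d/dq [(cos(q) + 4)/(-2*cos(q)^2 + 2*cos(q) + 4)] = (sin(q)^2 - 8*cos(q) + 1)*sin(q)/(2*(sin(q)^2 + cos(q) + 1)^2)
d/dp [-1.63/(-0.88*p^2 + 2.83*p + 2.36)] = (4.6129 - 2.8688*p)/(-0.88*p^2 + 2.83*p + 2.36)^2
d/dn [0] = 0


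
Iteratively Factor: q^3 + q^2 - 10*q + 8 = (q - 1)*(q^2 + 2*q - 8) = (q - 2)*(q - 1)*(q + 4)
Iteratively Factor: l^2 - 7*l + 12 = (l - 4)*(l - 3)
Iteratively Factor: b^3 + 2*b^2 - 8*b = (b + 4)*(b^2 - 2*b) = b*(b + 4)*(b - 2)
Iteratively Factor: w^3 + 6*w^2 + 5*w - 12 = (w + 4)*(w^2 + 2*w - 3) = (w + 3)*(w + 4)*(w - 1)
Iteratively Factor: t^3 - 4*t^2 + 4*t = (t - 2)*(t^2 - 2*t) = t*(t - 2)*(t - 2)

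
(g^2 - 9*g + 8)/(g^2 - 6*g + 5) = (g - 8)/(g - 5)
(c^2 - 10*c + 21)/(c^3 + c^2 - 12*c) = (c - 7)/(c*(c + 4))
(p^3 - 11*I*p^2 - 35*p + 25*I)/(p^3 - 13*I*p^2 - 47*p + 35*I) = (p - 5*I)/(p - 7*I)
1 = 1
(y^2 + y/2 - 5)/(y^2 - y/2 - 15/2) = (y - 2)/(y - 3)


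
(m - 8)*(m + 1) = m^2 - 7*m - 8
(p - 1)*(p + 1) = p^2 - 1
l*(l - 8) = l^2 - 8*l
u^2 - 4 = (u - 2)*(u + 2)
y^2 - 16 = (y - 4)*(y + 4)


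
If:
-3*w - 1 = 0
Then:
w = -1/3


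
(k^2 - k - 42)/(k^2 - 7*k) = (k + 6)/k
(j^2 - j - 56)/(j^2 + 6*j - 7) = (j - 8)/(j - 1)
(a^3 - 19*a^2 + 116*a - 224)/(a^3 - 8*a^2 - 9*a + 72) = (a^2 - 11*a + 28)/(a^2 - 9)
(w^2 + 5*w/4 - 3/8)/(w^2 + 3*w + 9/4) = (4*w - 1)/(2*(2*w + 3))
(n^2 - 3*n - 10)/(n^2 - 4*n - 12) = (n - 5)/(n - 6)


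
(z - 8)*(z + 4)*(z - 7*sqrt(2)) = z^3 - 7*sqrt(2)*z^2 - 4*z^2 - 32*z + 28*sqrt(2)*z + 224*sqrt(2)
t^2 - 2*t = t*(t - 2)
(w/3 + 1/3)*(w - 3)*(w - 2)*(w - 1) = w^4/3 - 5*w^3/3 + 5*w^2/3 + 5*w/3 - 2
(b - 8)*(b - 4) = b^2 - 12*b + 32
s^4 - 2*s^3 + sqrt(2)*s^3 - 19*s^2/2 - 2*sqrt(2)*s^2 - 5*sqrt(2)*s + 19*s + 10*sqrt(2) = (s - 2)*(s - 2*sqrt(2))*(s + sqrt(2)/2)*(s + 5*sqrt(2)/2)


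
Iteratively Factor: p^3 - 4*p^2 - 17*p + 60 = (p - 3)*(p^2 - p - 20) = (p - 5)*(p - 3)*(p + 4)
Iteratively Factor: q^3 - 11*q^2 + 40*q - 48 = (q - 4)*(q^2 - 7*q + 12) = (q - 4)*(q - 3)*(q - 4)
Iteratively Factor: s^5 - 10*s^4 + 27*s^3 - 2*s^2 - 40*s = (s + 1)*(s^4 - 11*s^3 + 38*s^2 - 40*s) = (s - 4)*(s + 1)*(s^3 - 7*s^2 + 10*s) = s*(s - 4)*(s + 1)*(s^2 - 7*s + 10) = s*(s - 5)*(s - 4)*(s + 1)*(s - 2)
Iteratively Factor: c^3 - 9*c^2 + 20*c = (c - 4)*(c^2 - 5*c) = c*(c - 4)*(c - 5)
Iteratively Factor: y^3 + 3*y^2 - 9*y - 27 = (y + 3)*(y^2 - 9) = (y - 3)*(y + 3)*(y + 3)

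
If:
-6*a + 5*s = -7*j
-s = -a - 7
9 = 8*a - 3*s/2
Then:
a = 3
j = -32/7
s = 10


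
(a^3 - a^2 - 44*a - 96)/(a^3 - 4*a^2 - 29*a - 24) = (a + 4)/(a + 1)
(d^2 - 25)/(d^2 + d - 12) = (d^2 - 25)/(d^2 + d - 12)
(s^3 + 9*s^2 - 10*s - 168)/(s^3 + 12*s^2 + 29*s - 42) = (s - 4)/(s - 1)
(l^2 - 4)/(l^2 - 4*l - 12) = (l - 2)/(l - 6)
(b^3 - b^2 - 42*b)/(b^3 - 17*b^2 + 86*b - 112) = b*(b + 6)/(b^2 - 10*b + 16)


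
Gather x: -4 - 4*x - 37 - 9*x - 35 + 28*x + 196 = 15*x + 120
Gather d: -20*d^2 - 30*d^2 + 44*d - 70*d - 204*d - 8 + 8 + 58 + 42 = -50*d^2 - 230*d + 100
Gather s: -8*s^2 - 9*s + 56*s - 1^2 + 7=-8*s^2 + 47*s + 6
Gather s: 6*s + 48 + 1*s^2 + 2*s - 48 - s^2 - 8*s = 0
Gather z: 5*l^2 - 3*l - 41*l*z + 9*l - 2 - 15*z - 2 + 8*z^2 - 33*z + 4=5*l^2 + 6*l + 8*z^2 + z*(-41*l - 48)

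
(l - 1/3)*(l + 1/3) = l^2 - 1/9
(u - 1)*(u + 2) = u^2 + u - 2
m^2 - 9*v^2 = (m - 3*v)*(m + 3*v)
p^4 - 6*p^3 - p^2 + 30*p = p*(p - 5)*(p - 3)*(p + 2)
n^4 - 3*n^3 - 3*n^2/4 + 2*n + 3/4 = (n - 3)*(n - 1)*(n + 1/2)^2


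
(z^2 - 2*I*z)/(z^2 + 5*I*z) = (z - 2*I)/(z + 5*I)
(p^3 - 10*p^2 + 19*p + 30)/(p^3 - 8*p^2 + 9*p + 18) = (p - 5)/(p - 3)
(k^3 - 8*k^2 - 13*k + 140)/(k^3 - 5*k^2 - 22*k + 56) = (k - 5)/(k - 2)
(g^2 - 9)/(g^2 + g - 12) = (g + 3)/(g + 4)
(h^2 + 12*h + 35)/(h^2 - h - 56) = (h + 5)/(h - 8)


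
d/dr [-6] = 0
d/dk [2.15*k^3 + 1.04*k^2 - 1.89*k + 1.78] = 6.45*k^2 + 2.08*k - 1.89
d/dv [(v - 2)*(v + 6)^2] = (v + 6)*(3*v + 2)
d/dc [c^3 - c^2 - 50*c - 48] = 3*c^2 - 2*c - 50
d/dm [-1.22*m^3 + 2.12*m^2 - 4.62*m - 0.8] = -3.66*m^2 + 4.24*m - 4.62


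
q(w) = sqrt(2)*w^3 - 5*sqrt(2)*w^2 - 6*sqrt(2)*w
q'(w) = 3*sqrt(2)*w^2 - 10*sqrt(2)*w - 6*sqrt(2)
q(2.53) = -43.83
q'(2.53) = -17.11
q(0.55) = -6.57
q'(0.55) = -14.98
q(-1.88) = -18.44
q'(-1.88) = 33.10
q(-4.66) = -257.12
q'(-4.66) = 149.55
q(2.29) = -39.53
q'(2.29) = -18.62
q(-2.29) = -34.63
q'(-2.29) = 46.15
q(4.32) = -54.60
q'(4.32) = 9.60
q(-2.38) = -38.92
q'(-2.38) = 49.21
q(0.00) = 0.00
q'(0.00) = -8.49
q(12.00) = 1323.70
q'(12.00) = 432.75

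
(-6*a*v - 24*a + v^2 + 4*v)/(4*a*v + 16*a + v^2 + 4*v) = (-6*a + v)/(4*a + v)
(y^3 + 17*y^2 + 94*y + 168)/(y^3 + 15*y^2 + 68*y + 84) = (y + 4)/(y + 2)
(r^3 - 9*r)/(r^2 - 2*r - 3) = r*(r + 3)/(r + 1)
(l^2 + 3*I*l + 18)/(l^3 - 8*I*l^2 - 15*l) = (l + 6*I)/(l*(l - 5*I))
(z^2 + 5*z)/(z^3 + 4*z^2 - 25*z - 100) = z/(z^2 - z - 20)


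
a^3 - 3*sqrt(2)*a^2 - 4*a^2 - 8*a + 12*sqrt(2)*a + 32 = (a - 4)*(a - 4*sqrt(2))*(a + sqrt(2))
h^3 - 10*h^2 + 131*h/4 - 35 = (h - 4)*(h - 7/2)*(h - 5/2)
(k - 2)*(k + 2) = k^2 - 4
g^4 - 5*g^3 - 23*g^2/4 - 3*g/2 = g*(g - 6)*(g + 1/2)^2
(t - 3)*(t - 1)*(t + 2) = t^3 - 2*t^2 - 5*t + 6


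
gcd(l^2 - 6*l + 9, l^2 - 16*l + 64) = 1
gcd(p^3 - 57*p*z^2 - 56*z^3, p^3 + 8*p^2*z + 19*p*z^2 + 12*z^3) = p + z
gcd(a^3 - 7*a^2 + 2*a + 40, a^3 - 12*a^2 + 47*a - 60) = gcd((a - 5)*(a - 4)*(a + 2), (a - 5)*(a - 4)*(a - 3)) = a^2 - 9*a + 20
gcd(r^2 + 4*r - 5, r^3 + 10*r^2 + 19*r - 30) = r^2 + 4*r - 5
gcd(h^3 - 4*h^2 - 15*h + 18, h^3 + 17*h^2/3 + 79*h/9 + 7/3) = h + 3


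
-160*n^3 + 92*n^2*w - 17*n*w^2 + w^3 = (-8*n + w)*(-5*n + w)*(-4*n + w)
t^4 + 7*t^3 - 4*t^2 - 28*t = t*(t - 2)*(t + 2)*(t + 7)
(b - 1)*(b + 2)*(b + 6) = b^3 + 7*b^2 + 4*b - 12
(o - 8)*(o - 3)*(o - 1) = o^3 - 12*o^2 + 35*o - 24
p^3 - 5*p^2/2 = p^2*(p - 5/2)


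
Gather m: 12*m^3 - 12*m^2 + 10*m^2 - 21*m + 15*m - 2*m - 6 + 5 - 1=12*m^3 - 2*m^2 - 8*m - 2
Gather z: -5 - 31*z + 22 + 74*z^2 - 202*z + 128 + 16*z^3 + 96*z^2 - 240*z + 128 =16*z^3 + 170*z^2 - 473*z + 273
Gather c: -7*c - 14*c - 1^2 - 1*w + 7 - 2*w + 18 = -21*c - 3*w + 24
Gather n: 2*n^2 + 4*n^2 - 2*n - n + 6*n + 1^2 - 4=6*n^2 + 3*n - 3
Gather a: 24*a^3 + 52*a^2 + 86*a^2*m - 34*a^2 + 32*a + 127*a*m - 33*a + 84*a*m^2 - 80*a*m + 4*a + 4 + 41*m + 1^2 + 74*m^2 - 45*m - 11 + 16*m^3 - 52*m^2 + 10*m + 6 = 24*a^3 + a^2*(86*m + 18) + a*(84*m^2 + 47*m + 3) + 16*m^3 + 22*m^2 + 6*m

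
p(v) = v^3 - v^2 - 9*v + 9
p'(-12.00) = 447.00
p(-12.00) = -1755.00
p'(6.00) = 87.00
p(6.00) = 135.00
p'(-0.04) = -8.92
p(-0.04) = 9.36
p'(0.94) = -8.23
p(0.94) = 0.49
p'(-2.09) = 8.28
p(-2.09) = 14.31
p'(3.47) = 20.18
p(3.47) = 7.51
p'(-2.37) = 12.59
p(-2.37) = 11.40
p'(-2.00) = 7.00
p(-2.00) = 15.00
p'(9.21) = 227.05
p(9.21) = 622.52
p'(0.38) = -9.33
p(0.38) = 5.49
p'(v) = 3*v^2 - 2*v - 9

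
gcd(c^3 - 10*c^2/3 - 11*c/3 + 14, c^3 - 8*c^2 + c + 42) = c^2 - c - 6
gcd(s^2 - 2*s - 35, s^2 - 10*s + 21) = s - 7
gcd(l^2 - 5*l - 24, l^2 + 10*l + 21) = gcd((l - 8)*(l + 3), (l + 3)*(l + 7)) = l + 3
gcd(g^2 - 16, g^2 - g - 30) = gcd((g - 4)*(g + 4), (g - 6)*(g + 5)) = 1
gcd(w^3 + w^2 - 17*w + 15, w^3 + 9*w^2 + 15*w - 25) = w^2 + 4*w - 5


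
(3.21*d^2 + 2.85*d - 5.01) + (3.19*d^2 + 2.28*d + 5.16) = 6.4*d^2 + 5.13*d + 0.15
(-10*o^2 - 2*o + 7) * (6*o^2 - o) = -60*o^4 - 2*o^3 + 44*o^2 - 7*o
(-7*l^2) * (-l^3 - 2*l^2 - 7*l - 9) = 7*l^5 + 14*l^4 + 49*l^3 + 63*l^2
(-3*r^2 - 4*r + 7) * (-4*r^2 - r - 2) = 12*r^4 + 19*r^3 - 18*r^2 + r - 14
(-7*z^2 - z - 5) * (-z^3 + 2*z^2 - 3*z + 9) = 7*z^5 - 13*z^4 + 24*z^3 - 70*z^2 + 6*z - 45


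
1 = 1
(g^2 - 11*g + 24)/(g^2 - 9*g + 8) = (g - 3)/(g - 1)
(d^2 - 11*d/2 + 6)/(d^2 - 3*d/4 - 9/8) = 4*(d - 4)/(4*d + 3)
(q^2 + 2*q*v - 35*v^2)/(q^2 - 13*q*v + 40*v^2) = (q + 7*v)/(q - 8*v)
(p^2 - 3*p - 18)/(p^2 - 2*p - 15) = (p - 6)/(p - 5)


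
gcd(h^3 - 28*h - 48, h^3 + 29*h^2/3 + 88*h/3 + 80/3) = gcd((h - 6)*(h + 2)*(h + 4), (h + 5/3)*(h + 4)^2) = h + 4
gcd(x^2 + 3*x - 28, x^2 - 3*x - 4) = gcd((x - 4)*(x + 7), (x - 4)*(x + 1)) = x - 4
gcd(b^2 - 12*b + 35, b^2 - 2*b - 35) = b - 7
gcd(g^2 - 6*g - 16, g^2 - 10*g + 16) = g - 8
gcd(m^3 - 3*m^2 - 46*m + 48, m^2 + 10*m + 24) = m + 6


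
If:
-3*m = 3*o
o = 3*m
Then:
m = 0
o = 0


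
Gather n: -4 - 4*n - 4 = -4*n - 8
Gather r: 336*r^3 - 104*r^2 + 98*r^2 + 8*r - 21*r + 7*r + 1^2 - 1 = 336*r^3 - 6*r^2 - 6*r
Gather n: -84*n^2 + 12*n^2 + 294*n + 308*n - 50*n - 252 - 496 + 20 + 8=-72*n^2 + 552*n - 720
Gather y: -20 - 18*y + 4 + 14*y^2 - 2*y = 14*y^2 - 20*y - 16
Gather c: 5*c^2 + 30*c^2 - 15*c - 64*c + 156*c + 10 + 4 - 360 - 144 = 35*c^2 + 77*c - 490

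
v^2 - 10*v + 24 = (v - 6)*(v - 4)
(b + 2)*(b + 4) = b^2 + 6*b + 8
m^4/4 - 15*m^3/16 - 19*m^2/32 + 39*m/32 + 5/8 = (m/4 + 1/4)*(m - 4)*(m - 5/4)*(m + 1/2)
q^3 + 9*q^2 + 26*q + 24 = (q + 2)*(q + 3)*(q + 4)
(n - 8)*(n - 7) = n^2 - 15*n + 56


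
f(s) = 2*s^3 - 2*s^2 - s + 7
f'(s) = 6*s^2 - 4*s - 1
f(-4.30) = -184.69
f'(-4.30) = 127.14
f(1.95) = 12.27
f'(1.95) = 14.02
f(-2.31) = -26.01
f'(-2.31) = 40.26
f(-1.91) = -12.32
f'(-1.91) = 28.53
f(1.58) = 8.32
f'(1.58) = 7.66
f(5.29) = 241.81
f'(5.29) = 145.74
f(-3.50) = -99.75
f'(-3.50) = 86.50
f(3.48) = 63.59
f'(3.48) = 57.74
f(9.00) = 1294.00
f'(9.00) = 449.00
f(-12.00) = -3725.00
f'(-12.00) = 911.00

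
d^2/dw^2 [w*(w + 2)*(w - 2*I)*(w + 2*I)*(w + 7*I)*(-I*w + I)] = -30*I*w^4 + w^3*(140 - 20*I) + w^2*(84 - 24*I) + w*(84 - 24*I) + 56 + 16*I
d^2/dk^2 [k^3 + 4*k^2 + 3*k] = 6*k + 8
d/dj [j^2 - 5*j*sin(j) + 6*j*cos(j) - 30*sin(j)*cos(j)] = -6*j*sin(j) - 5*j*cos(j) + 2*j - 5*sin(j) + 6*cos(j) - 30*cos(2*j)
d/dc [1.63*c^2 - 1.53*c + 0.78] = 3.26*c - 1.53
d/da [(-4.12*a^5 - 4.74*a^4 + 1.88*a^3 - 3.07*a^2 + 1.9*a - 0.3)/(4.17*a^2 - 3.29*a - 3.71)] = (-51.5412*a^6 + 14.6876*a^5 + 131.0494*a^4 + 57.9712*a^3 - 18.7471*a^2 + 25.2814*a - 8.036)/(17.3889*a^4 - 27.4386*a^3 - 20.1173*a^2 + 24.4118*a + 13.7641)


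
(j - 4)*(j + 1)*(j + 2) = j^3 - j^2 - 10*j - 8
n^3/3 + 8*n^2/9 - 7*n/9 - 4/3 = (n/3 + 1)*(n - 4/3)*(n + 1)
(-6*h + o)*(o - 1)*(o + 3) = -6*h*o^2 - 12*h*o + 18*h + o^3 + 2*o^2 - 3*o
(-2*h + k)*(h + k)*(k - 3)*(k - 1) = -2*h^2*k^2 + 8*h^2*k - 6*h^2 - h*k^3 + 4*h*k^2 - 3*h*k + k^4 - 4*k^3 + 3*k^2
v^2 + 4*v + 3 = (v + 1)*(v + 3)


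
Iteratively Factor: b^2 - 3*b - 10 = (b - 5)*(b + 2)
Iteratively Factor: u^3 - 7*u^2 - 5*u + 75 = (u - 5)*(u^2 - 2*u - 15) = (u - 5)^2*(u + 3)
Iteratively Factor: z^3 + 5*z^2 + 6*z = (z + 3)*(z^2 + 2*z) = z*(z + 3)*(z + 2)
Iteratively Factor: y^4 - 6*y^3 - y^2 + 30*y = (y - 3)*(y^3 - 3*y^2 - 10*y) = (y - 3)*(y + 2)*(y^2 - 5*y) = y*(y - 3)*(y + 2)*(y - 5)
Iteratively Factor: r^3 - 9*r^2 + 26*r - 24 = (r - 2)*(r^2 - 7*r + 12) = (r - 4)*(r - 2)*(r - 3)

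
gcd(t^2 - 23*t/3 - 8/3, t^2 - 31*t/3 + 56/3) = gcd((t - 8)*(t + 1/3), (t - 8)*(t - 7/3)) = t - 8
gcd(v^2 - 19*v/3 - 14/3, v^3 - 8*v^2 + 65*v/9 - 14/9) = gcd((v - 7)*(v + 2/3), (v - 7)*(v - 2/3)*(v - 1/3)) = v - 7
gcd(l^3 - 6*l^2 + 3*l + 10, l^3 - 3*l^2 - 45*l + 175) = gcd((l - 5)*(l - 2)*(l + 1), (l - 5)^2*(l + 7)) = l - 5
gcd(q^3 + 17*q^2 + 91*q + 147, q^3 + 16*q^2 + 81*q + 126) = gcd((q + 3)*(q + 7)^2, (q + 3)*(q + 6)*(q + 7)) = q^2 + 10*q + 21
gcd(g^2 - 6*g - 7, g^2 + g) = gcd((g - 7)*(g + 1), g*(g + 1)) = g + 1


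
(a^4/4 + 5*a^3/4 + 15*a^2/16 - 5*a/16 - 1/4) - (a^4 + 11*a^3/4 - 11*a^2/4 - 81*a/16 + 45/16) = -3*a^4/4 - 3*a^3/2 + 59*a^2/16 + 19*a/4 - 49/16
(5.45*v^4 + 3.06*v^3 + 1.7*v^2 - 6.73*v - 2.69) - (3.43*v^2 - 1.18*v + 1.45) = 5.45*v^4 + 3.06*v^3 - 1.73*v^2 - 5.55*v - 4.14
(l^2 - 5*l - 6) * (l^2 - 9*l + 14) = l^4 - 14*l^3 + 53*l^2 - 16*l - 84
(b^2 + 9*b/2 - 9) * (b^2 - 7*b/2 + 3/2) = b^4 + b^3 - 93*b^2/4 + 153*b/4 - 27/2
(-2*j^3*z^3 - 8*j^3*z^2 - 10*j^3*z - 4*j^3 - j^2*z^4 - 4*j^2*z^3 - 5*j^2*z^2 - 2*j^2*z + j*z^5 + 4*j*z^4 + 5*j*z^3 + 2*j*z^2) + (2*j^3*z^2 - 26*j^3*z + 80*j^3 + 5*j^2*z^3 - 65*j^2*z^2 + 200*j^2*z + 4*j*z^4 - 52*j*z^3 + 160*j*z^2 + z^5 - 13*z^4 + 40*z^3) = -2*j^3*z^3 - 6*j^3*z^2 - 36*j^3*z + 76*j^3 - j^2*z^4 + j^2*z^3 - 70*j^2*z^2 + 198*j^2*z + j*z^5 + 8*j*z^4 - 47*j*z^3 + 162*j*z^2 + z^5 - 13*z^4 + 40*z^3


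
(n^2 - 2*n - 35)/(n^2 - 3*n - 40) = (n - 7)/(n - 8)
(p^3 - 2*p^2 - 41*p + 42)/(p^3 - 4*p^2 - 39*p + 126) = (p - 1)/(p - 3)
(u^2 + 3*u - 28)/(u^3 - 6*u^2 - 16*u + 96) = (u + 7)/(u^2 - 2*u - 24)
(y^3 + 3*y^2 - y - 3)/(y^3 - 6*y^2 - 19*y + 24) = (y + 1)/(y - 8)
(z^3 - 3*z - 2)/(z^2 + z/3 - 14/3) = 3*(z^2 + 2*z + 1)/(3*z + 7)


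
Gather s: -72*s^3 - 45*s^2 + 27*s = -72*s^3 - 45*s^2 + 27*s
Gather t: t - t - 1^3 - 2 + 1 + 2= 0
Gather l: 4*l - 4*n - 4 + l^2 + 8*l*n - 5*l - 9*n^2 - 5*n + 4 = l^2 + l*(8*n - 1) - 9*n^2 - 9*n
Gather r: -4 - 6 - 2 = -12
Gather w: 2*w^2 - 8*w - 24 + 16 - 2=2*w^2 - 8*w - 10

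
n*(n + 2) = n^2 + 2*n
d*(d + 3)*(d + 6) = d^3 + 9*d^2 + 18*d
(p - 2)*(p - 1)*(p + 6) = p^3 + 3*p^2 - 16*p + 12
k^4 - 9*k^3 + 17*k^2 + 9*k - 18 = (k - 6)*(k - 3)*(k - 1)*(k + 1)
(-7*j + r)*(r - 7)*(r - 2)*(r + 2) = -7*j*r^3 + 49*j*r^2 + 28*j*r - 196*j + r^4 - 7*r^3 - 4*r^2 + 28*r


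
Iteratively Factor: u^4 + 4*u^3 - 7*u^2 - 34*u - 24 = (u + 1)*(u^3 + 3*u^2 - 10*u - 24) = (u + 1)*(u + 4)*(u^2 - u - 6) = (u - 3)*(u + 1)*(u + 4)*(u + 2)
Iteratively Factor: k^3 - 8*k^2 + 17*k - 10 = (k - 5)*(k^2 - 3*k + 2) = (k - 5)*(k - 2)*(k - 1)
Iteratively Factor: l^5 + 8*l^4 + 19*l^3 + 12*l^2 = (l)*(l^4 + 8*l^3 + 19*l^2 + 12*l) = l*(l + 1)*(l^3 + 7*l^2 + 12*l) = l^2*(l + 1)*(l^2 + 7*l + 12) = l^2*(l + 1)*(l + 3)*(l + 4)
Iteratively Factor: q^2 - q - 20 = (q - 5)*(q + 4)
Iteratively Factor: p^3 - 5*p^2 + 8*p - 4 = (p - 2)*(p^2 - 3*p + 2) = (p - 2)^2*(p - 1)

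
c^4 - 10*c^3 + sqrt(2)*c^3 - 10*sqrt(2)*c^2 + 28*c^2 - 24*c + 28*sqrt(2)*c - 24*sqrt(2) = (c - 6)*(c - 2)^2*(c + sqrt(2))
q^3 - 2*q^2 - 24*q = q*(q - 6)*(q + 4)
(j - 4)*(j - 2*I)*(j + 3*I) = j^3 - 4*j^2 + I*j^2 + 6*j - 4*I*j - 24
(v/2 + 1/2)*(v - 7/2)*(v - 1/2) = v^3/2 - 3*v^2/2 - 9*v/8 + 7/8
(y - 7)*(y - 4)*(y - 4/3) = y^3 - 37*y^2/3 + 128*y/3 - 112/3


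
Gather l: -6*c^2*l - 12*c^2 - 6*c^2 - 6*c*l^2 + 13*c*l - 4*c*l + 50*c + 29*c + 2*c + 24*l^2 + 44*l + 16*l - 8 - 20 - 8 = -18*c^2 + 81*c + l^2*(24 - 6*c) + l*(-6*c^2 + 9*c + 60) - 36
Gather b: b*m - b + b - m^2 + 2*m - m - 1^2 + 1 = b*m - m^2 + m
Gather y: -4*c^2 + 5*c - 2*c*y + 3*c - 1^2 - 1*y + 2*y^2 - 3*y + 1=-4*c^2 + 8*c + 2*y^2 + y*(-2*c - 4)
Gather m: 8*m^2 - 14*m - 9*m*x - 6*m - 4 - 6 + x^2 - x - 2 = 8*m^2 + m*(-9*x - 20) + x^2 - x - 12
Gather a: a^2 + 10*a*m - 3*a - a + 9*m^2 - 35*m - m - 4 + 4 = a^2 + a*(10*m - 4) + 9*m^2 - 36*m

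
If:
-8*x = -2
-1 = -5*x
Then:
No Solution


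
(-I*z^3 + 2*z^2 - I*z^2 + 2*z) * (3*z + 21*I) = -3*I*z^4 + 27*z^3 - 3*I*z^3 + 27*z^2 + 42*I*z^2 + 42*I*z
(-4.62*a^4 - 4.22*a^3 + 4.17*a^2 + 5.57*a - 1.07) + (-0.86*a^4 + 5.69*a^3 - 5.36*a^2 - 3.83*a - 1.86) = -5.48*a^4 + 1.47*a^3 - 1.19*a^2 + 1.74*a - 2.93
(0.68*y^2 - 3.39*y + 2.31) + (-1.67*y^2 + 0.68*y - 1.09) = -0.99*y^2 - 2.71*y + 1.22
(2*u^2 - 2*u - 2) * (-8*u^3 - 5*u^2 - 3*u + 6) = -16*u^5 + 6*u^4 + 20*u^3 + 28*u^2 - 6*u - 12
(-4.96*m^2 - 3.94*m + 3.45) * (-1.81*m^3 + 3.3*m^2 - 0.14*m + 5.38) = 8.9776*m^5 - 9.2366*m^4 - 18.5521*m^3 - 14.7482*m^2 - 21.6802*m + 18.561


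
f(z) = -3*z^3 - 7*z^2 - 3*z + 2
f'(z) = -9*z^2 - 14*z - 3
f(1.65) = -35.48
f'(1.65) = -50.60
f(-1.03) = 0.94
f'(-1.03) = 1.87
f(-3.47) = 53.47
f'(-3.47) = -62.79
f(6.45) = -1113.58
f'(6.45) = -467.72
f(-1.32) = 0.66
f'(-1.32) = -0.20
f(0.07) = 1.75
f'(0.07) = -4.02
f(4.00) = -314.00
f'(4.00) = -203.00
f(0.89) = -8.33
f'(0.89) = -22.59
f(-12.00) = 4214.00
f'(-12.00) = -1131.00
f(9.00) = -2779.00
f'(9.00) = -858.00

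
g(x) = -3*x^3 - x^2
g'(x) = -9*x^2 - 2*x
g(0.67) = -1.35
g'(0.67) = -5.38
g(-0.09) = -0.01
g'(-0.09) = 0.11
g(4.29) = -255.26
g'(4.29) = -174.22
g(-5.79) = 548.79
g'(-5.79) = -290.14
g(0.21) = -0.07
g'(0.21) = -0.82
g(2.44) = -49.53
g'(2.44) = -58.46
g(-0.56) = 0.21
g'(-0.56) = -1.70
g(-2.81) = 58.67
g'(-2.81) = -65.44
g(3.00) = -90.00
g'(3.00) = -87.00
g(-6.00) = 612.00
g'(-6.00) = -312.00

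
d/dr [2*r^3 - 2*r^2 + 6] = 2*r*(3*r - 2)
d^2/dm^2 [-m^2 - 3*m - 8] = -2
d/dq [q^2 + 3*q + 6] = 2*q + 3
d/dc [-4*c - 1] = -4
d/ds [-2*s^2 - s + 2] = -4*s - 1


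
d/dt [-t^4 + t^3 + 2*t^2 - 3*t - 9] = -4*t^3 + 3*t^2 + 4*t - 3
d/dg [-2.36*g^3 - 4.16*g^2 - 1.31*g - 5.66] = -7.08*g^2 - 8.32*g - 1.31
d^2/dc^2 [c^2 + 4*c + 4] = 2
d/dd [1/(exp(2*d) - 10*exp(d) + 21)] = 2*(5 - exp(d))*exp(d)/(exp(2*d) - 10*exp(d) + 21)^2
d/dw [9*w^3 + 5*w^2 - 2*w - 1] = 27*w^2 + 10*w - 2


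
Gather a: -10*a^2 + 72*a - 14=-10*a^2 + 72*a - 14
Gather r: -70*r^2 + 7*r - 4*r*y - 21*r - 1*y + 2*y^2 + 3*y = -70*r^2 + r*(-4*y - 14) + 2*y^2 + 2*y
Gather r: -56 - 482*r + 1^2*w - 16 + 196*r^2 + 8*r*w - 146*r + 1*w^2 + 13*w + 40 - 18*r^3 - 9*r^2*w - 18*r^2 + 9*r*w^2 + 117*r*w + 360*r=-18*r^3 + r^2*(178 - 9*w) + r*(9*w^2 + 125*w - 268) + w^2 + 14*w - 32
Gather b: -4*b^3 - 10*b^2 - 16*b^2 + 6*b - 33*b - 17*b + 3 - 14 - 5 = -4*b^3 - 26*b^2 - 44*b - 16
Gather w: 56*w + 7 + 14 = 56*w + 21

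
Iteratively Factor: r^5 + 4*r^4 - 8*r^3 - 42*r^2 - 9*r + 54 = (r + 2)*(r^4 + 2*r^3 - 12*r^2 - 18*r + 27) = (r - 3)*(r + 2)*(r^3 + 5*r^2 + 3*r - 9) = (r - 3)*(r - 1)*(r + 2)*(r^2 + 6*r + 9) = (r - 3)*(r - 1)*(r + 2)*(r + 3)*(r + 3)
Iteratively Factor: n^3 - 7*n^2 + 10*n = (n)*(n^2 - 7*n + 10) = n*(n - 5)*(n - 2)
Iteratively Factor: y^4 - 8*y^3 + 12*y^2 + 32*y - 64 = (y - 4)*(y^3 - 4*y^2 - 4*y + 16) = (y - 4)^2*(y^2 - 4) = (y - 4)^2*(y + 2)*(y - 2)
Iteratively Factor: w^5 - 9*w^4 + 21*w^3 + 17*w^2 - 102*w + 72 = (w - 1)*(w^4 - 8*w^3 + 13*w^2 + 30*w - 72) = (w - 4)*(w - 1)*(w^3 - 4*w^2 - 3*w + 18) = (w - 4)*(w - 1)*(w + 2)*(w^2 - 6*w + 9) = (w - 4)*(w - 3)*(w - 1)*(w + 2)*(w - 3)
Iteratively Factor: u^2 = (u)*(u)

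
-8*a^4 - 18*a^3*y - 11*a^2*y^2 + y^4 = (-4*a + y)*(a + y)^2*(2*a + y)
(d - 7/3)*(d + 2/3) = d^2 - 5*d/3 - 14/9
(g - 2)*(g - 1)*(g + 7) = g^3 + 4*g^2 - 19*g + 14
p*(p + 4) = p^2 + 4*p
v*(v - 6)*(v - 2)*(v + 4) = v^4 - 4*v^3 - 20*v^2 + 48*v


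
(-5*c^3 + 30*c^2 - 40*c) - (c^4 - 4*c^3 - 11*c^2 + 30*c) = -c^4 - c^3 + 41*c^2 - 70*c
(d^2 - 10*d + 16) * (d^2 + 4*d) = d^4 - 6*d^3 - 24*d^2 + 64*d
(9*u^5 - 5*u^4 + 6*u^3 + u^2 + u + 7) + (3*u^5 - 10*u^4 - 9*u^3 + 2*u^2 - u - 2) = 12*u^5 - 15*u^4 - 3*u^3 + 3*u^2 + 5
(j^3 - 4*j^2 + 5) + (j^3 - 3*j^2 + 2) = 2*j^3 - 7*j^2 + 7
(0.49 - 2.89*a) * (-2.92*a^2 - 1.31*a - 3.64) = 8.4388*a^3 + 2.3551*a^2 + 9.8777*a - 1.7836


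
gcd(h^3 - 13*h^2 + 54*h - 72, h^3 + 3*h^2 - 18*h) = h - 3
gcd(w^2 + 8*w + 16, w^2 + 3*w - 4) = w + 4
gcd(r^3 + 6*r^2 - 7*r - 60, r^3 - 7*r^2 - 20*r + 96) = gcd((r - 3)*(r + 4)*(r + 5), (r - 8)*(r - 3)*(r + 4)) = r^2 + r - 12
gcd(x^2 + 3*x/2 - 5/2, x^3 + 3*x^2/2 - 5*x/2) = x^2 + 3*x/2 - 5/2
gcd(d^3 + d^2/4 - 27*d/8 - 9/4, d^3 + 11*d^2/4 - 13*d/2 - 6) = d^2 - 5*d/4 - 3/2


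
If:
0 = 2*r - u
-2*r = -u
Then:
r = u/2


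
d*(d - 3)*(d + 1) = d^3 - 2*d^2 - 3*d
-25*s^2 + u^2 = (-5*s + u)*(5*s + u)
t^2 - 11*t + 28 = (t - 7)*(t - 4)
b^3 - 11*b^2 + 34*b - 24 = (b - 6)*(b - 4)*(b - 1)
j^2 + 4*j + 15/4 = (j + 3/2)*(j + 5/2)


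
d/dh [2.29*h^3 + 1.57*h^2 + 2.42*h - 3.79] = 6.87*h^2 + 3.14*h + 2.42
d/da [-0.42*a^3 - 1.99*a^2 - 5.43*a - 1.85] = -1.26*a^2 - 3.98*a - 5.43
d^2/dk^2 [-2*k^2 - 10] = -4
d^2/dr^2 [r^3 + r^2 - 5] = 6*r + 2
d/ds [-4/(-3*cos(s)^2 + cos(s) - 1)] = 4*(6*cos(s) - 1)*sin(s)/(3*sin(s)^2 + cos(s) - 4)^2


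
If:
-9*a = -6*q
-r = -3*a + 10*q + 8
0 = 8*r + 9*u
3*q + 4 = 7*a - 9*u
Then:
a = -8/11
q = -12/11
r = 8/11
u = -64/99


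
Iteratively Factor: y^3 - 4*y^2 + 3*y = (y - 1)*(y^2 - 3*y) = y*(y - 1)*(y - 3)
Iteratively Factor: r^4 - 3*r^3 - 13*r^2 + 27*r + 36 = (r + 3)*(r^3 - 6*r^2 + 5*r + 12) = (r - 4)*(r + 3)*(r^2 - 2*r - 3) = (r - 4)*(r + 1)*(r + 3)*(r - 3)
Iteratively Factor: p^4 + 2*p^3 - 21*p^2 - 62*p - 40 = (p + 2)*(p^3 - 21*p - 20) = (p + 1)*(p + 2)*(p^2 - p - 20) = (p - 5)*(p + 1)*(p + 2)*(p + 4)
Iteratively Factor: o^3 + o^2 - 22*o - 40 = (o + 4)*(o^2 - 3*o - 10) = (o + 2)*(o + 4)*(o - 5)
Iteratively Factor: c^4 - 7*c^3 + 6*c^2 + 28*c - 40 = (c + 2)*(c^3 - 9*c^2 + 24*c - 20) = (c - 5)*(c + 2)*(c^2 - 4*c + 4) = (c - 5)*(c - 2)*(c + 2)*(c - 2)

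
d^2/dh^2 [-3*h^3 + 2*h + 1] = -18*h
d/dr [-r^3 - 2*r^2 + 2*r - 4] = -3*r^2 - 4*r + 2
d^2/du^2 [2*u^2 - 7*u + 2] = 4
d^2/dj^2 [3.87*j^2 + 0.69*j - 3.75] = 7.74000000000000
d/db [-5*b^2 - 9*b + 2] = -10*b - 9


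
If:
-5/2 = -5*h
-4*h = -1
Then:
No Solution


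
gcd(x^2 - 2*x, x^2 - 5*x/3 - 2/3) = x - 2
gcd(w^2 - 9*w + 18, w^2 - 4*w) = 1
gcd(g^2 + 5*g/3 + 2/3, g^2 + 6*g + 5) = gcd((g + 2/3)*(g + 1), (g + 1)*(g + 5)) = g + 1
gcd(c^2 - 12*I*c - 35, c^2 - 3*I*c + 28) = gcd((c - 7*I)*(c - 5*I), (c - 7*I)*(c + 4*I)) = c - 7*I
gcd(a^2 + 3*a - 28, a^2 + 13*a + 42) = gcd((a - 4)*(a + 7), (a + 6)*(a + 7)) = a + 7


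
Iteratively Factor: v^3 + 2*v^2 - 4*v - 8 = (v + 2)*(v^2 - 4) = (v + 2)^2*(v - 2)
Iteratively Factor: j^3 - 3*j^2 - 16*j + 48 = (j + 4)*(j^2 - 7*j + 12) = (j - 3)*(j + 4)*(j - 4)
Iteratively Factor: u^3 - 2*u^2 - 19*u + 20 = (u - 5)*(u^2 + 3*u - 4) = (u - 5)*(u - 1)*(u + 4)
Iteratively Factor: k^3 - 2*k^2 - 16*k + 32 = (k - 4)*(k^2 + 2*k - 8) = (k - 4)*(k + 4)*(k - 2)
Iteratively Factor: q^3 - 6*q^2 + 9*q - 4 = (q - 1)*(q^2 - 5*q + 4) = (q - 1)^2*(q - 4)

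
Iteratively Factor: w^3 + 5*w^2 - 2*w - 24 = (w + 4)*(w^2 + w - 6) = (w - 2)*(w + 4)*(w + 3)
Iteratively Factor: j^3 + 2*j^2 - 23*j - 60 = (j + 3)*(j^2 - j - 20) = (j + 3)*(j + 4)*(j - 5)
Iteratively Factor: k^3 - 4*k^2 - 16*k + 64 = (k - 4)*(k^2 - 16) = (k - 4)^2*(k + 4)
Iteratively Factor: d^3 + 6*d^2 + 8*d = (d + 2)*(d^2 + 4*d) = (d + 2)*(d + 4)*(d)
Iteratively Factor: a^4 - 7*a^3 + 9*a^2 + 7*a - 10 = (a + 1)*(a^3 - 8*a^2 + 17*a - 10) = (a - 5)*(a + 1)*(a^2 - 3*a + 2) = (a - 5)*(a - 1)*(a + 1)*(a - 2)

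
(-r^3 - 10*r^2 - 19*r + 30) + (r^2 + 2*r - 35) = -r^3 - 9*r^2 - 17*r - 5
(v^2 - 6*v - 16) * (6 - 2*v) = -2*v^3 + 18*v^2 - 4*v - 96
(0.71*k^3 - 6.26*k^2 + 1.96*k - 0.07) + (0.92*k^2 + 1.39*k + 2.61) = 0.71*k^3 - 5.34*k^2 + 3.35*k + 2.54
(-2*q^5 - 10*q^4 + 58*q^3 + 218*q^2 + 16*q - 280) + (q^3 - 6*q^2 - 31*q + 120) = -2*q^5 - 10*q^4 + 59*q^3 + 212*q^2 - 15*q - 160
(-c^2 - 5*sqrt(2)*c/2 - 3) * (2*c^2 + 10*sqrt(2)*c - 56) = -2*c^4 - 15*sqrt(2)*c^3 + 110*sqrt(2)*c + 168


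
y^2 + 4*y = y*(y + 4)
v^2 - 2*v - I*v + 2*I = (v - 2)*(v - I)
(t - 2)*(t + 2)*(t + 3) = t^3 + 3*t^2 - 4*t - 12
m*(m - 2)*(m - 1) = m^3 - 3*m^2 + 2*m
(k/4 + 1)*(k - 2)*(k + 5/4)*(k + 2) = k^4/4 + 21*k^3/16 + k^2/4 - 21*k/4 - 5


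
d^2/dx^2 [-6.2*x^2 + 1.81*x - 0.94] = -12.4000000000000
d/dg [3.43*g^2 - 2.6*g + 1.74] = 6.86*g - 2.6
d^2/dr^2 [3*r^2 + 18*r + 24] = 6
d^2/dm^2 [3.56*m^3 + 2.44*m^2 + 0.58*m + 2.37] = 21.36*m + 4.88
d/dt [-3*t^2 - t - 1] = -6*t - 1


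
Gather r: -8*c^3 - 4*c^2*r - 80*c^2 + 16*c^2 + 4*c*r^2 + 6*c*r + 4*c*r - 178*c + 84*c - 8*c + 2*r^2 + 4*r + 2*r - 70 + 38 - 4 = -8*c^3 - 64*c^2 - 102*c + r^2*(4*c + 2) + r*(-4*c^2 + 10*c + 6) - 36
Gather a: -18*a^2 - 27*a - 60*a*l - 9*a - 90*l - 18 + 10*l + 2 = -18*a^2 + a*(-60*l - 36) - 80*l - 16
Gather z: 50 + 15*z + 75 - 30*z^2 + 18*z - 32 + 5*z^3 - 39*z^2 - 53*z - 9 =5*z^3 - 69*z^2 - 20*z + 84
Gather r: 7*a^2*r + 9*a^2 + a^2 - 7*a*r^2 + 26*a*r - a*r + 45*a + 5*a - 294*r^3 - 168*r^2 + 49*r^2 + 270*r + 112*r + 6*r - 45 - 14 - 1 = 10*a^2 + 50*a - 294*r^3 + r^2*(-7*a - 119) + r*(7*a^2 + 25*a + 388) - 60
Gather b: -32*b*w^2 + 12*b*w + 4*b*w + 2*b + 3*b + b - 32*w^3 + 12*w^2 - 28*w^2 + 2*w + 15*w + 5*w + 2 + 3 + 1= b*(-32*w^2 + 16*w + 6) - 32*w^3 - 16*w^2 + 22*w + 6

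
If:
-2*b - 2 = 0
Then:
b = -1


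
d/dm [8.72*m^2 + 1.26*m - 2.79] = 17.44*m + 1.26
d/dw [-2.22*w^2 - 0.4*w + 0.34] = -4.44*w - 0.4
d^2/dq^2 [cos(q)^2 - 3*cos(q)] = 3*cos(q) - 2*cos(2*q)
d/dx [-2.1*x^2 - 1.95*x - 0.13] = -4.2*x - 1.95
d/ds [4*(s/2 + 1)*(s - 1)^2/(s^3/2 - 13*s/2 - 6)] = 8*(-10*s^3 - 21*s^2 + 31)/(s^6 - 26*s^4 - 24*s^3 + 169*s^2 + 312*s + 144)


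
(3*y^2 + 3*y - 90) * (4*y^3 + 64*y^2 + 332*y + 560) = 12*y^5 + 204*y^4 + 828*y^3 - 3084*y^2 - 28200*y - 50400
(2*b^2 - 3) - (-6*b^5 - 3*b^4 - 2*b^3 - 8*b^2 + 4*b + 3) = 6*b^5 + 3*b^4 + 2*b^3 + 10*b^2 - 4*b - 6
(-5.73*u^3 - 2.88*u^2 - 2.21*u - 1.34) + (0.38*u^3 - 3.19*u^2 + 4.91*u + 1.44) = -5.35*u^3 - 6.07*u^2 + 2.7*u + 0.0999999999999999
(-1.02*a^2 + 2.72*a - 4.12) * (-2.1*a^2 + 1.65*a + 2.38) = 2.142*a^4 - 7.395*a^3 + 10.7124*a^2 - 0.3244*a - 9.8056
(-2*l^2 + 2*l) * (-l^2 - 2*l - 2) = 2*l^4 + 2*l^3 - 4*l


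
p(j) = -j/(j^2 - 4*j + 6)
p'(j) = -j*(4 - 2*j)/(j^2 - 4*j + 6)^2 - 1/(j^2 - 4*j + 6)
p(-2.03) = 0.11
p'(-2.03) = -0.01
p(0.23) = -0.04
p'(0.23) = -0.23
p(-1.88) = 0.11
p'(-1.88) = -0.01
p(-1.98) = 0.11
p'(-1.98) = -0.01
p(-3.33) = 0.11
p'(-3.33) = 0.01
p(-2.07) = 0.11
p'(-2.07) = -0.00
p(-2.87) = 0.11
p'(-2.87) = 0.00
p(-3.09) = 0.11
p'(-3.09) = 0.00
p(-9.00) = 0.07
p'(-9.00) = 0.00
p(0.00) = 0.00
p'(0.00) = -0.17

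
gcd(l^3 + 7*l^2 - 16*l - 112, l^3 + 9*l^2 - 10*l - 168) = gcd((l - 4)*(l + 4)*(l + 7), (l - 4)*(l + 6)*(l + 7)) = l^2 + 3*l - 28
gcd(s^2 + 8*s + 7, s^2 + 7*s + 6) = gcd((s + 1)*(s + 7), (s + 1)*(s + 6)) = s + 1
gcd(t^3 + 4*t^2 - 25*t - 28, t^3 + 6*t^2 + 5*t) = t + 1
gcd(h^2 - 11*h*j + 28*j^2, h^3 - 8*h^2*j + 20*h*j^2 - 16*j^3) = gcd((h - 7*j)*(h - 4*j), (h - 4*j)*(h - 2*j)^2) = h - 4*j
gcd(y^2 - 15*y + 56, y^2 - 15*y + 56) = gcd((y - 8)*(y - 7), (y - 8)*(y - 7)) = y^2 - 15*y + 56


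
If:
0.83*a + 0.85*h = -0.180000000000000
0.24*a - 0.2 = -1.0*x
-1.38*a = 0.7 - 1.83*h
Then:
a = -0.34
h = 0.12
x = 0.28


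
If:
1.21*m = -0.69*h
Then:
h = -1.7536231884058*m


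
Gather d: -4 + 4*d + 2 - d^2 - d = -d^2 + 3*d - 2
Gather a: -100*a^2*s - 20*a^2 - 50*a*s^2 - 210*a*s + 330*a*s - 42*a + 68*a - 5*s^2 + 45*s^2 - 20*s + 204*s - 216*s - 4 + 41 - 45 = a^2*(-100*s - 20) + a*(-50*s^2 + 120*s + 26) + 40*s^2 - 32*s - 8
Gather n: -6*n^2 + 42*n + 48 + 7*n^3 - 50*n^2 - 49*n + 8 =7*n^3 - 56*n^2 - 7*n + 56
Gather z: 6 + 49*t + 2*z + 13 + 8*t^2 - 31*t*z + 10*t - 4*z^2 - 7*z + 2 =8*t^2 + 59*t - 4*z^2 + z*(-31*t - 5) + 21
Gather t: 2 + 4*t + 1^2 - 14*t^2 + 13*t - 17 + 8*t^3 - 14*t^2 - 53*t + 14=8*t^3 - 28*t^2 - 36*t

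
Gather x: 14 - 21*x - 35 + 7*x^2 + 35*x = 7*x^2 + 14*x - 21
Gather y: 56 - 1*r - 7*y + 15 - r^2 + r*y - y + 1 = -r^2 - r + y*(r - 8) + 72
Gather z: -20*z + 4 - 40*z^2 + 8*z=-40*z^2 - 12*z + 4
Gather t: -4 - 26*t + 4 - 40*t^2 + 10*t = -40*t^2 - 16*t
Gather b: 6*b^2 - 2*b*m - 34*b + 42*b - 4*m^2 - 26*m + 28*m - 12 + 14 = 6*b^2 + b*(8 - 2*m) - 4*m^2 + 2*m + 2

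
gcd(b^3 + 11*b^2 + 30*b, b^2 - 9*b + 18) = 1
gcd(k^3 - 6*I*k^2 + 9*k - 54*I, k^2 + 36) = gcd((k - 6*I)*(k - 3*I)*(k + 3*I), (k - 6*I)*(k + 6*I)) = k - 6*I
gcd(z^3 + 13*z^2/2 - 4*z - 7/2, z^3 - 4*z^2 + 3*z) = z - 1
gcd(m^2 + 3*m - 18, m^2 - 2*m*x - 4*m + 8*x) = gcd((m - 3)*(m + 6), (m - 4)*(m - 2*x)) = 1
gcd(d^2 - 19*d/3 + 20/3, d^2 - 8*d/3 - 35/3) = d - 5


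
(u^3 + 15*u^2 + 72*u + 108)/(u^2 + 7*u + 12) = (u^2 + 12*u + 36)/(u + 4)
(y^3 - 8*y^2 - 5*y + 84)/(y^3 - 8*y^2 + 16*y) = (y^2 - 4*y - 21)/(y*(y - 4))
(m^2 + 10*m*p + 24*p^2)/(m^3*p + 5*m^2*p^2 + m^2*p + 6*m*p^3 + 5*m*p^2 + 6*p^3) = (m^2 + 10*m*p + 24*p^2)/(p*(m^3 + 5*m^2*p + m^2 + 6*m*p^2 + 5*m*p + 6*p^2))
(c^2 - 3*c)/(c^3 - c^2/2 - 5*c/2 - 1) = 2*c*(3 - c)/(-2*c^3 + c^2 + 5*c + 2)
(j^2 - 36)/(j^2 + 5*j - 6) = (j - 6)/(j - 1)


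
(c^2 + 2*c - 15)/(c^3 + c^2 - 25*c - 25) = (c - 3)/(c^2 - 4*c - 5)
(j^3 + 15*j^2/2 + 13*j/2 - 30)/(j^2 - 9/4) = 2*(j^2 + 9*j + 20)/(2*j + 3)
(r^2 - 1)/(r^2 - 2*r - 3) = (r - 1)/(r - 3)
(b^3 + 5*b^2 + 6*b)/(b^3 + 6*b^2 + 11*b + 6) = b/(b + 1)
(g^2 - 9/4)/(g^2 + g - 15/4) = (2*g + 3)/(2*g + 5)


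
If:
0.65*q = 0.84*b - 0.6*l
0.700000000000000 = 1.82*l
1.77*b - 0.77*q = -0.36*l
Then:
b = -0.53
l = 0.38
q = -1.04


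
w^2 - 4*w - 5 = (w - 5)*(w + 1)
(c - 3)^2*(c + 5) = c^3 - c^2 - 21*c + 45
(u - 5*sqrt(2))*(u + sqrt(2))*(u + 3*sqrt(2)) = u^3 - sqrt(2)*u^2 - 34*u - 30*sqrt(2)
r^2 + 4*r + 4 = (r + 2)^2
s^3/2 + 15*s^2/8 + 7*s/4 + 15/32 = (s/2 + 1/4)*(s + 3/4)*(s + 5/2)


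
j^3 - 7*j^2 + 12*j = j*(j - 4)*(j - 3)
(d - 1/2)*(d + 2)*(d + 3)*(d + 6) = d^4 + 21*d^3/2 + 61*d^2/2 + 18*d - 18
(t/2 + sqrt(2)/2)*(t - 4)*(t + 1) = t^3/2 - 3*t^2/2 + sqrt(2)*t^2/2 - 3*sqrt(2)*t/2 - 2*t - 2*sqrt(2)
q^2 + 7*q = q*(q + 7)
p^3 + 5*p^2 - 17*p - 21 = (p - 3)*(p + 1)*(p + 7)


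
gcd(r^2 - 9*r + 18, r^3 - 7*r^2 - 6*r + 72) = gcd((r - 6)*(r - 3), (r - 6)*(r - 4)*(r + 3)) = r - 6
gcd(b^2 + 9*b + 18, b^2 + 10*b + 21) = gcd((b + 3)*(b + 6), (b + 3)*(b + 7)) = b + 3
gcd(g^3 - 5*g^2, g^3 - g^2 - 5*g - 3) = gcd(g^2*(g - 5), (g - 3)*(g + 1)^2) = 1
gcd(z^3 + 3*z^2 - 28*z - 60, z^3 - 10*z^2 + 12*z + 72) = z + 2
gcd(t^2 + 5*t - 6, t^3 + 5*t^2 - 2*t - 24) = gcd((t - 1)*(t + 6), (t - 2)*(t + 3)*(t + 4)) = 1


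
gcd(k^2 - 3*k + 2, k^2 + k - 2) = k - 1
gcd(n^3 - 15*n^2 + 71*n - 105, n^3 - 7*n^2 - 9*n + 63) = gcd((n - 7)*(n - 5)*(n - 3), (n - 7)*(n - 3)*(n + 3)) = n^2 - 10*n + 21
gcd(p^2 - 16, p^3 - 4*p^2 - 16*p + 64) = p^2 - 16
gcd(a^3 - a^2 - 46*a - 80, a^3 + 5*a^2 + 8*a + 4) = a + 2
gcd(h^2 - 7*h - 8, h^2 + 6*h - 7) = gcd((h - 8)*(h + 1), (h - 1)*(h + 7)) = 1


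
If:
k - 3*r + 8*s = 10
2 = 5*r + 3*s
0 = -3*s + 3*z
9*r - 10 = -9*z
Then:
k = -56/9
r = -2/3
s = 16/9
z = 16/9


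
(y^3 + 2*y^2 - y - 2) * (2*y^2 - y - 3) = 2*y^5 + 3*y^4 - 7*y^3 - 9*y^2 + 5*y + 6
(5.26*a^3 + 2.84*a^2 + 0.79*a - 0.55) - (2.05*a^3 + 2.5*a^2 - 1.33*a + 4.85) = 3.21*a^3 + 0.34*a^2 + 2.12*a - 5.4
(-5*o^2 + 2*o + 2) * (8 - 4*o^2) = 20*o^4 - 8*o^3 - 48*o^2 + 16*o + 16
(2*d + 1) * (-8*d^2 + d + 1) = -16*d^3 - 6*d^2 + 3*d + 1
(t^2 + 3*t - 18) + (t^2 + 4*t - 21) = 2*t^2 + 7*t - 39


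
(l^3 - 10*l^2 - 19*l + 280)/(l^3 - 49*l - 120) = (l - 7)/(l + 3)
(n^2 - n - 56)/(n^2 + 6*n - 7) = (n - 8)/(n - 1)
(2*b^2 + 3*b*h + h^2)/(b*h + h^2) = (2*b + h)/h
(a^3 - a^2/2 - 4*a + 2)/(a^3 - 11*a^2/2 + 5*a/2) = (a^2 - 4)/(a*(a - 5))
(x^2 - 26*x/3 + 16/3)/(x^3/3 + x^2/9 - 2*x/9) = 3*(x - 8)/(x*(x + 1))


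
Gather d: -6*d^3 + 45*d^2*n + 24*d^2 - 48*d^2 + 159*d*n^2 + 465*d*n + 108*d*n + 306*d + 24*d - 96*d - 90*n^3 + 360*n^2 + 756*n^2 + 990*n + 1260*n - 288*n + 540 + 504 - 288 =-6*d^3 + d^2*(45*n - 24) + d*(159*n^2 + 573*n + 234) - 90*n^3 + 1116*n^2 + 1962*n + 756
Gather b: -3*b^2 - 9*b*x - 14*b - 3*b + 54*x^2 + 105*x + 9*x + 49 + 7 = -3*b^2 + b*(-9*x - 17) + 54*x^2 + 114*x + 56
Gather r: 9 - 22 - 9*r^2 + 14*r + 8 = -9*r^2 + 14*r - 5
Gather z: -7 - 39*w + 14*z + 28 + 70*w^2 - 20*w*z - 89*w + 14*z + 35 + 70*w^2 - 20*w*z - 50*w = 140*w^2 - 178*w + z*(28 - 40*w) + 56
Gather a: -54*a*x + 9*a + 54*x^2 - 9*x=a*(9 - 54*x) + 54*x^2 - 9*x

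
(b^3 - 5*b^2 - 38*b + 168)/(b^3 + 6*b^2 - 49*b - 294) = (b - 4)/(b + 7)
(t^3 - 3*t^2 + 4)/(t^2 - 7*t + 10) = (t^2 - t - 2)/(t - 5)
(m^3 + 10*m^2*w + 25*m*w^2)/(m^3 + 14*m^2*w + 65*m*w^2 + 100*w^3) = m/(m + 4*w)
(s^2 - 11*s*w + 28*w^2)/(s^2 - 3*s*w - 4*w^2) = (s - 7*w)/(s + w)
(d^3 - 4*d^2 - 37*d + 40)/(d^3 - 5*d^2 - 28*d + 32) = (d + 5)/(d + 4)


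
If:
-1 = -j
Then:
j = 1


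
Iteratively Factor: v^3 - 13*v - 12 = (v + 3)*(v^2 - 3*v - 4) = (v + 1)*(v + 3)*(v - 4)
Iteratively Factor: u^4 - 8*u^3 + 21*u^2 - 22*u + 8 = (u - 4)*(u^3 - 4*u^2 + 5*u - 2) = (u - 4)*(u - 2)*(u^2 - 2*u + 1) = (u - 4)*(u - 2)*(u - 1)*(u - 1)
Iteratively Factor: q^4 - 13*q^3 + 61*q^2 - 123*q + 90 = (q - 3)*(q^3 - 10*q^2 + 31*q - 30) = (q - 3)*(q - 2)*(q^2 - 8*q + 15) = (q - 5)*(q - 3)*(q - 2)*(q - 3)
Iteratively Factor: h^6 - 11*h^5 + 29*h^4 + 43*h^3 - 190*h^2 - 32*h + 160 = (h + 2)*(h^5 - 13*h^4 + 55*h^3 - 67*h^2 - 56*h + 80) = (h - 5)*(h + 2)*(h^4 - 8*h^3 + 15*h^2 + 8*h - 16) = (h - 5)*(h - 1)*(h + 2)*(h^3 - 7*h^2 + 8*h + 16) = (h - 5)*(h - 4)*(h - 1)*(h + 2)*(h^2 - 3*h - 4) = (h - 5)*(h - 4)*(h - 1)*(h + 1)*(h + 2)*(h - 4)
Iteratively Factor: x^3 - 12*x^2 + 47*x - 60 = (x - 4)*(x^2 - 8*x + 15) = (x - 5)*(x - 4)*(x - 3)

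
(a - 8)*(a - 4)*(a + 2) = a^3 - 10*a^2 + 8*a + 64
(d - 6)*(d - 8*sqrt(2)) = d^2 - 8*sqrt(2)*d - 6*d + 48*sqrt(2)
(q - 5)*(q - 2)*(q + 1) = q^3 - 6*q^2 + 3*q + 10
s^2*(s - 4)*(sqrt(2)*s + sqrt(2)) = sqrt(2)*s^4 - 3*sqrt(2)*s^3 - 4*sqrt(2)*s^2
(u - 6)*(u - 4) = u^2 - 10*u + 24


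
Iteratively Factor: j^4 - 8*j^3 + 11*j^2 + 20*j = (j - 5)*(j^3 - 3*j^2 - 4*j) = (j - 5)*(j - 4)*(j^2 + j) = j*(j - 5)*(j - 4)*(j + 1)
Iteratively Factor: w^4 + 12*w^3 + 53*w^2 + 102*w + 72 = (w + 3)*(w^3 + 9*w^2 + 26*w + 24) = (w + 3)^2*(w^2 + 6*w + 8) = (w + 3)^2*(w + 4)*(w + 2)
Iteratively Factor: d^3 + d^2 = (d)*(d^2 + d) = d*(d + 1)*(d)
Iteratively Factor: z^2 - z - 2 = (z - 2)*(z + 1)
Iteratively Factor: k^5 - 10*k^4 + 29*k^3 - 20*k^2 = (k - 4)*(k^4 - 6*k^3 + 5*k^2) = k*(k - 4)*(k^3 - 6*k^2 + 5*k) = k^2*(k - 4)*(k^2 - 6*k + 5) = k^2*(k - 4)*(k - 1)*(k - 5)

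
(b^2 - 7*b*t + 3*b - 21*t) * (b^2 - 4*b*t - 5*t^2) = b^4 - 11*b^3*t + 3*b^3 + 23*b^2*t^2 - 33*b^2*t + 35*b*t^3 + 69*b*t^2 + 105*t^3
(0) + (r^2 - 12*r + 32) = r^2 - 12*r + 32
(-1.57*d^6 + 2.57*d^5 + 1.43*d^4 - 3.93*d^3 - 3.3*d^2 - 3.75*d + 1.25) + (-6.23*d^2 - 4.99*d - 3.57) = -1.57*d^6 + 2.57*d^5 + 1.43*d^4 - 3.93*d^3 - 9.53*d^2 - 8.74*d - 2.32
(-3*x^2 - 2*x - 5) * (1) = -3*x^2 - 2*x - 5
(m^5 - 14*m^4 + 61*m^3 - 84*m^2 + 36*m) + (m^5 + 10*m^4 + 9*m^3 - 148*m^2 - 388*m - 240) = 2*m^5 - 4*m^4 + 70*m^3 - 232*m^2 - 352*m - 240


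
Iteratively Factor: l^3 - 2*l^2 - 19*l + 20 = (l - 5)*(l^2 + 3*l - 4) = (l - 5)*(l - 1)*(l + 4)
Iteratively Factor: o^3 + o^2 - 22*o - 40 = (o + 4)*(o^2 - 3*o - 10) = (o - 5)*(o + 4)*(o + 2)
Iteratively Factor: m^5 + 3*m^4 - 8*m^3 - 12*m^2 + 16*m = (m - 2)*(m^4 + 5*m^3 + 2*m^2 - 8*m) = m*(m - 2)*(m^3 + 5*m^2 + 2*m - 8) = m*(m - 2)*(m - 1)*(m^2 + 6*m + 8) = m*(m - 2)*(m - 1)*(m + 4)*(m + 2)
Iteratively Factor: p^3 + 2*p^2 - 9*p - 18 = (p + 3)*(p^2 - p - 6) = (p + 2)*(p + 3)*(p - 3)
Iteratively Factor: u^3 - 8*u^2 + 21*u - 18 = (u - 3)*(u^2 - 5*u + 6) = (u - 3)*(u - 2)*(u - 3)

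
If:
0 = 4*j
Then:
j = 0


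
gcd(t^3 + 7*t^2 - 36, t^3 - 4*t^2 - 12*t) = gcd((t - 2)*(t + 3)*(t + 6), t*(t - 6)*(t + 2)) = 1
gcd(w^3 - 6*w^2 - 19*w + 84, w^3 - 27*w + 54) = w - 3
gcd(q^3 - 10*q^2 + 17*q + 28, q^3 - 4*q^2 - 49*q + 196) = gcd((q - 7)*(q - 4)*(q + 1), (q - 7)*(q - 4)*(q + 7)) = q^2 - 11*q + 28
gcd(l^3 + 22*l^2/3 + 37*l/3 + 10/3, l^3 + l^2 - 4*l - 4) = l + 2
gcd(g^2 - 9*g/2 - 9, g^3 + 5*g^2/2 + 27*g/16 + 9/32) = g + 3/2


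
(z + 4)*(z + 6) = z^2 + 10*z + 24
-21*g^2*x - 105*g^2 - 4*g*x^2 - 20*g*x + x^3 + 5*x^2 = (-7*g + x)*(3*g + x)*(x + 5)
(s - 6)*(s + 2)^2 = s^3 - 2*s^2 - 20*s - 24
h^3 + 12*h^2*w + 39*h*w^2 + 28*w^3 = (h + w)*(h + 4*w)*(h + 7*w)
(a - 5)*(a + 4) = a^2 - a - 20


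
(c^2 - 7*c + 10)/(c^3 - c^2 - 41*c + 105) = (c - 2)/(c^2 + 4*c - 21)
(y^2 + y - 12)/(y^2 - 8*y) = (y^2 + y - 12)/(y*(y - 8))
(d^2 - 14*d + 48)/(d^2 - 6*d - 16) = (d - 6)/(d + 2)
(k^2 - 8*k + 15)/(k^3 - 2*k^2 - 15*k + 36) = (k - 5)/(k^2 + k - 12)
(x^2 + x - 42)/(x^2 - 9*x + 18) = (x + 7)/(x - 3)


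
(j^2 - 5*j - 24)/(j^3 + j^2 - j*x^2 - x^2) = (j^2 - 5*j - 24)/(j^3 + j^2 - j*x^2 - x^2)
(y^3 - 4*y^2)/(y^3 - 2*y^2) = (y - 4)/(y - 2)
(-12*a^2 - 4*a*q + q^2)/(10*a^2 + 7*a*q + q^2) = (-6*a + q)/(5*a + q)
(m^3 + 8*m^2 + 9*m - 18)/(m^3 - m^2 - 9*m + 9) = (m + 6)/(m - 3)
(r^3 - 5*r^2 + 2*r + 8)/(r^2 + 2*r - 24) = (r^2 - r - 2)/(r + 6)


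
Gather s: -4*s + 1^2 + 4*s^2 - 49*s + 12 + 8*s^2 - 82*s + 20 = 12*s^2 - 135*s + 33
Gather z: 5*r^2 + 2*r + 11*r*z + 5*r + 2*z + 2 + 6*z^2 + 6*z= 5*r^2 + 7*r + 6*z^2 + z*(11*r + 8) + 2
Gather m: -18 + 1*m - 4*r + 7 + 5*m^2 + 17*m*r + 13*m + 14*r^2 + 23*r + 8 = 5*m^2 + m*(17*r + 14) + 14*r^2 + 19*r - 3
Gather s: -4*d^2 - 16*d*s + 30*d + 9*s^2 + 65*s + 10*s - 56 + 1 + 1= -4*d^2 + 30*d + 9*s^2 + s*(75 - 16*d) - 54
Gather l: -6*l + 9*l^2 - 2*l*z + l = 9*l^2 + l*(-2*z - 5)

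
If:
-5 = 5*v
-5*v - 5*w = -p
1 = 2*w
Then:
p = -5/2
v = -1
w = 1/2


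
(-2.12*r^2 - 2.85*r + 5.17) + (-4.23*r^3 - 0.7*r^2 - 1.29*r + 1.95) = -4.23*r^3 - 2.82*r^2 - 4.14*r + 7.12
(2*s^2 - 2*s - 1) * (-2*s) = -4*s^3 + 4*s^2 + 2*s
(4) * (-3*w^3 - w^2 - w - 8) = -12*w^3 - 4*w^2 - 4*w - 32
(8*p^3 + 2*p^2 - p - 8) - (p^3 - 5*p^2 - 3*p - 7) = 7*p^3 + 7*p^2 + 2*p - 1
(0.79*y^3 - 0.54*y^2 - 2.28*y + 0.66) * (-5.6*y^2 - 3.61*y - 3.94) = -4.424*y^5 + 0.1721*y^4 + 11.6048*y^3 + 6.6624*y^2 + 6.6006*y - 2.6004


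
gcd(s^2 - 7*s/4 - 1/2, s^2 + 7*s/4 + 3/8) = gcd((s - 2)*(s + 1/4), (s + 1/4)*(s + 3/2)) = s + 1/4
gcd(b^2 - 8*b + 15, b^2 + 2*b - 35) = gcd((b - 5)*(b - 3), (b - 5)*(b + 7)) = b - 5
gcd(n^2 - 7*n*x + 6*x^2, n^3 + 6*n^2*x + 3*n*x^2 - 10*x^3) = -n + x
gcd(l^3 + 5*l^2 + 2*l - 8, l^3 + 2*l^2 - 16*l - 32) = l^2 + 6*l + 8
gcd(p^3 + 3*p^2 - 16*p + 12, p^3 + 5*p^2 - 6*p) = p^2 + 5*p - 6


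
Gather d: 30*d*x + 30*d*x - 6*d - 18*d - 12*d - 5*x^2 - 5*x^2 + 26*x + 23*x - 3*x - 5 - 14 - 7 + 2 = d*(60*x - 36) - 10*x^2 + 46*x - 24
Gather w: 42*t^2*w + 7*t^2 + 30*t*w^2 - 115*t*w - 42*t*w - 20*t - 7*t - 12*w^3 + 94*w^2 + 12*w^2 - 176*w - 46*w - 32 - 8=7*t^2 - 27*t - 12*w^3 + w^2*(30*t + 106) + w*(42*t^2 - 157*t - 222) - 40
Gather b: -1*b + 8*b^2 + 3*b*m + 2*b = 8*b^2 + b*(3*m + 1)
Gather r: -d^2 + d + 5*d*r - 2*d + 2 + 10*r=-d^2 - d + r*(5*d + 10) + 2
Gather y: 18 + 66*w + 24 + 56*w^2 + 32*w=56*w^2 + 98*w + 42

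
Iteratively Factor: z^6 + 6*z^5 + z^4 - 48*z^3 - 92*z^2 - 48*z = (z + 2)*(z^5 + 4*z^4 - 7*z^3 - 34*z^2 - 24*z) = (z - 3)*(z + 2)*(z^4 + 7*z^3 + 14*z^2 + 8*z) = (z - 3)*(z + 1)*(z + 2)*(z^3 + 6*z^2 + 8*z) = (z - 3)*(z + 1)*(z + 2)*(z + 4)*(z^2 + 2*z) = z*(z - 3)*(z + 1)*(z + 2)*(z + 4)*(z + 2)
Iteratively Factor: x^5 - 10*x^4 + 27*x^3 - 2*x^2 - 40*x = (x - 5)*(x^4 - 5*x^3 + 2*x^2 + 8*x) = x*(x - 5)*(x^3 - 5*x^2 + 2*x + 8) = x*(x - 5)*(x - 4)*(x^2 - x - 2) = x*(x - 5)*(x - 4)*(x - 2)*(x + 1)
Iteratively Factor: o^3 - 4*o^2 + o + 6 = (o - 2)*(o^2 - 2*o - 3) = (o - 3)*(o - 2)*(o + 1)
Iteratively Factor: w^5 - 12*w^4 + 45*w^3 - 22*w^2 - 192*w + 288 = (w - 4)*(w^4 - 8*w^3 + 13*w^2 + 30*w - 72) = (w - 4)*(w + 2)*(w^3 - 10*w^2 + 33*w - 36) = (w - 4)*(w - 3)*(w + 2)*(w^2 - 7*w + 12) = (w - 4)^2*(w - 3)*(w + 2)*(w - 3)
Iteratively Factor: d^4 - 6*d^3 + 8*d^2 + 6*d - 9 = (d + 1)*(d^3 - 7*d^2 + 15*d - 9) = (d - 1)*(d + 1)*(d^2 - 6*d + 9) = (d - 3)*(d - 1)*(d + 1)*(d - 3)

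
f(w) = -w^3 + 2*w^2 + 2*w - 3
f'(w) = -3*w^2 + 4*w + 2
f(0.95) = -0.15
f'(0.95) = 3.09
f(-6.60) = 358.42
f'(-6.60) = -155.08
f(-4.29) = 104.18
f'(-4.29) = -70.37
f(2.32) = -0.08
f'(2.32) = -4.87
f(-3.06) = 38.26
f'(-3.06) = -38.33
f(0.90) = -0.31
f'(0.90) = 3.17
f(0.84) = -0.50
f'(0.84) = 3.24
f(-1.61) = 3.14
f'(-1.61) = -12.22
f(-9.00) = 870.00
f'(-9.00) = -277.00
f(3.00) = -6.00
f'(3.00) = -13.00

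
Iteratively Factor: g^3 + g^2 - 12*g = (g)*(g^2 + g - 12) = g*(g - 3)*(g + 4)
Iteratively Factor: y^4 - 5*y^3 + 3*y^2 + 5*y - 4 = (y - 4)*(y^3 - y^2 - y + 1) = (y - 4)*(y - 1)*(y^2 - 1) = (y - 4)*(y - 1)*(y + 1)*(y - 1)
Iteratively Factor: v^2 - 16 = (v + 4)*(v - 4)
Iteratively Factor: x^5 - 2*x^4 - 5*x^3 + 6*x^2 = (x - 3)*(x^4 + x^3 - 2*x^2) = (x - 3)*(x - 1)*(x^3 + 2*x^2) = x*(x - 3)*(x - 1)*(x^2 + 2*x) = x*(x - 3)*(x - 1)*(x + 2)*(x)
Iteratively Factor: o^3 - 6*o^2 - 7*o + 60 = (o + 3)*(o^2 - 9*o + 20) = (o - 5)*(o + 3)*(o - 4)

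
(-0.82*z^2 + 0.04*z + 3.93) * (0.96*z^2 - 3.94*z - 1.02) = -0.7872*z^4 + 3.2692*z^3 + 4.4516*z^2 - 15.525*z - 4.0086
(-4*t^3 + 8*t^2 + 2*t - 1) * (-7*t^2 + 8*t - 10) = 28*t^5 - 88*t^4 + 90*t^3 - 57*t^2 - 28*t + 10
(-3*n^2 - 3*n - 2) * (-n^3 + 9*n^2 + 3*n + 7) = 3*n^5 - 24*n^4 - 34*n^3 - 48*n^2 - 27*n - 14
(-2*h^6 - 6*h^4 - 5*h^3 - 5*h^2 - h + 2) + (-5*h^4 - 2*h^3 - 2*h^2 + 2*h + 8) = -2*h^6 - 11*h^4 - 7*h^3 - 7*h^2 + h + 10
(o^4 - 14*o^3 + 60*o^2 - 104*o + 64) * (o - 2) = o^5 - 16*o^4 + 88*o^3 - 224*o^2 + 272*o - 128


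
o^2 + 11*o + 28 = (o + 4)*(o + 7)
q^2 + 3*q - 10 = (q - 2)*(q + 5)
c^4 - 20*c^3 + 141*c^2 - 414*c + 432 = (c - 8)*(c - 6)*(c - 3)^2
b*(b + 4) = b^2 + 4*b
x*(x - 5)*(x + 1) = x^3 - 4*x^2 - 5*x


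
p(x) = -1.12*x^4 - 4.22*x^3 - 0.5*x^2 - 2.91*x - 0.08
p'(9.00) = -4303.29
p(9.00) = -10491.47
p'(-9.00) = 2246.55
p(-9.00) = -4286.33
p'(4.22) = -569.26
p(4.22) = -693.60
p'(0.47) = -6.64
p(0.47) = -2.05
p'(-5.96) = 501.80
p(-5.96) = -520.28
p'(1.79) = -70.96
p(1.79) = -42.59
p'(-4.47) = 148.73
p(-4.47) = -67.30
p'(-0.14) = -3.01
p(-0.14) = 0.33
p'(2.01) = -92.45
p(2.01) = -60.50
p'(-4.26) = 117.94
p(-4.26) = -39.37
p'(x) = -4.48*x^3 - 12.66*x^2 - 1.0*x - 2.91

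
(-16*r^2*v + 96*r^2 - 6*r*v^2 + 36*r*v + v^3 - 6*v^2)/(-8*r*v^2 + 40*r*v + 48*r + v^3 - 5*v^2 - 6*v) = (2*r + v)/(v + 1)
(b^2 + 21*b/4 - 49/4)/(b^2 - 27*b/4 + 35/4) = (b + 7)/(b - 5)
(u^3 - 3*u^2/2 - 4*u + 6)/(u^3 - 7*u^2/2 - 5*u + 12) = (u - 2)/(u - 4)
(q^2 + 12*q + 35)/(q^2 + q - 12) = (q^2 + 12*q + 35)/(q^2 + q - 12)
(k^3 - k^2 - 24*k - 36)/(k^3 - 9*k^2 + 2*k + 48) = (k^2 - 3*k - 18)/(k^2 - 11*k + 24)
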